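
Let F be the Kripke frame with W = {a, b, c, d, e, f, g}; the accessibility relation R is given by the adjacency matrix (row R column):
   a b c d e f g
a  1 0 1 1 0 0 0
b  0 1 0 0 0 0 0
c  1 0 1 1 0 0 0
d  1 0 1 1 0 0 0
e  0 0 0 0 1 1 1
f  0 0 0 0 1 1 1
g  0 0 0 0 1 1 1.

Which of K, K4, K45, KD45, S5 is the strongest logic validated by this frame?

S5

Transitive (axiom 4): yes — every two-step R-path is closed by a direct edge.
Euclidean (axiom 5): yes — any two successors of a common world are R-related.
Serial (axiom D): yes — every world has a successor (e.g. a R a).
Reflexive (axiom T): yes — every world is R-related to itself.
So F validates K, K4, K45, KD45, S5. The strongest is S5.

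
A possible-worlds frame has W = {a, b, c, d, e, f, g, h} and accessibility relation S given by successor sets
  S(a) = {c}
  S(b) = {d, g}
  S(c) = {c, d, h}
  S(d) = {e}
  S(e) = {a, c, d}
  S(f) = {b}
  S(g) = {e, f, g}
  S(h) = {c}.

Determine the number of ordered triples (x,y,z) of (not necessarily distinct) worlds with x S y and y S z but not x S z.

19

Enumerating: (a,c,d), (a,c,h), (b,d,e), (b,g,e), (b,g,f), (c,d,e), (d,e,a), (d,e,c), (d,e,d), (e,c,h), (e,d,e), (f,b,d), … and 7 more.
Total: 19.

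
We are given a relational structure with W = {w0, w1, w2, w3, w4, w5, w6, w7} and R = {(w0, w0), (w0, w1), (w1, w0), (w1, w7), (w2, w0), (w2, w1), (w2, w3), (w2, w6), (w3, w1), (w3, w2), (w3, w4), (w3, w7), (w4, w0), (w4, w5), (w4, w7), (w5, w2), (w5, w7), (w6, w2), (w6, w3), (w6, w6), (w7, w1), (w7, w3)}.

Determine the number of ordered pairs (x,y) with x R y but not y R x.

Enumerating: (w2,w0), (w2,w1), (w3,w1), (w3,w4), (w4,w0), (w4,w5), (w4,w7), (w5,w2), (w5,w7), (w6,w3).

10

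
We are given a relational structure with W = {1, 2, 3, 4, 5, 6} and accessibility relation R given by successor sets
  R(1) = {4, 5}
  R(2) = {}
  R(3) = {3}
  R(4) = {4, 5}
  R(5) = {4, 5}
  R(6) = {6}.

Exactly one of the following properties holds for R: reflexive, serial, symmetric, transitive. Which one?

transitive

Reflexive: no — 1 is not related to itself.
Serial: no — 2 has no R-successor.
Symmetric: no — 1 R 4 but not 4 R 1.
Transitive: yes — every two-step R-path is closed by a direct edge.
Only transitive holds.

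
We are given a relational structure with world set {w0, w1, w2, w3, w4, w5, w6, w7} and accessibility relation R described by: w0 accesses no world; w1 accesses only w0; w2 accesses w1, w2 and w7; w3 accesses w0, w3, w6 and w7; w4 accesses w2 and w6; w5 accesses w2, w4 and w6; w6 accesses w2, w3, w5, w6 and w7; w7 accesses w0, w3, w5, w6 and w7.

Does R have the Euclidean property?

No

Euclidean: no — w2 R w1 and w2 R w7, but not w1 R w7.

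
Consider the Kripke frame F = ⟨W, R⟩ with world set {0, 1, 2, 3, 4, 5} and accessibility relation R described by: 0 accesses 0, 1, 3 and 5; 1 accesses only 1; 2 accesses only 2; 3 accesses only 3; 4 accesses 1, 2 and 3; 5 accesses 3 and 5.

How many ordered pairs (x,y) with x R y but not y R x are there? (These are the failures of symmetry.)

7

Enumerating: (0,1), (0,3), (0,5), (4,1), (4,2), (4,3), (5,3).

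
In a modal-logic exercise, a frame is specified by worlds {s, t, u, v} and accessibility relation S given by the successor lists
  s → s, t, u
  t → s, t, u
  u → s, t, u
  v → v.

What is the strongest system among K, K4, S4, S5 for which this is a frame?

Transitive (axiom 4): yes — every two-step S-path is closed by a direct edge.
Reflexive (axiom T): yes — every world is S-related to itself.
Euclidean (axiom 5): yes — any two successors of a common world are S-related.
So F validates K, K4, S4, S5. The strongest is S5.

S5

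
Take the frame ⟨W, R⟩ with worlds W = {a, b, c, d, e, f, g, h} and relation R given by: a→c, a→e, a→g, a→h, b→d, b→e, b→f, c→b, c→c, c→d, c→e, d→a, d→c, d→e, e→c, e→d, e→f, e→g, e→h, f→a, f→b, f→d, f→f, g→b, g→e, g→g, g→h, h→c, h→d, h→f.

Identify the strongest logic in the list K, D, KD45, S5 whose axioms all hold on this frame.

D

Serial (axiom D): yes — every world has a successor (e.g. a R c).
Euclidean (axiom 5): no — a R c and a R g, but not c R g.
Transitive (axiom 4): no — a R c and c R b, but not a R b.
Reflexive (axiom T): no — a is not related to itself.
So F validates K, D; KD45 would additionally require R to be Euclidean and transitive. The strongest is D.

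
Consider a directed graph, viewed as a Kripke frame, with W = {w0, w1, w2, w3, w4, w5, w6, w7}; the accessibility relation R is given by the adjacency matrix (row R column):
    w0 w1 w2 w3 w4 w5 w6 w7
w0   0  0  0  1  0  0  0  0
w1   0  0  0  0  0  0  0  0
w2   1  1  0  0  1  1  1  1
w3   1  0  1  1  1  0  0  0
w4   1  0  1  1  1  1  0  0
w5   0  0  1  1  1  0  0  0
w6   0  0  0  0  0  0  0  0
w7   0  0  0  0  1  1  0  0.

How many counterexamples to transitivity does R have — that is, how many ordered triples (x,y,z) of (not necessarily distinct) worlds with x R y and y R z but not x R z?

29

Enumerating: (w0,w3,w0), (w0,w3,w2), (w0,w3,w4), (w2,w0,w3), (w2,w4,w2), (w2,w4,w3), (w2,w5,w2), (w2,w5,w3), (w3,w2,w1), (w3,w2,w5), (w3,w2,w6), (w3,w2,w7), … and 17 more.
Total: 29.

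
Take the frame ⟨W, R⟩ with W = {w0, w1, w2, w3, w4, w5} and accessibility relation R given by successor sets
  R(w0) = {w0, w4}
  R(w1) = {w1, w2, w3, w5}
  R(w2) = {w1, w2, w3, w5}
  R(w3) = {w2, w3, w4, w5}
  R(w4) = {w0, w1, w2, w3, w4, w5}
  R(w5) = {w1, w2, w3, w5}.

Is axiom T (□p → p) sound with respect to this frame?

Yes

Axiom T corresponds to the accessibility relation being reflexive.
Reflexive: yes — every world is R-related to itself.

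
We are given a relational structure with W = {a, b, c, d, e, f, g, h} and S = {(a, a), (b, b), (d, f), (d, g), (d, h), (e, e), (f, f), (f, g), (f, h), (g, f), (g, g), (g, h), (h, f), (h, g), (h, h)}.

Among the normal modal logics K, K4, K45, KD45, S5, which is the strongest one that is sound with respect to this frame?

K45

Transitive (axiom 4): yes — every two-step S-path is closed by a direct edge.
Euclidean (axiom 5): yes — any two successors of a common world are S-related.
Serial (axiom D): no — c has no S-successor.
Reflexive (axiom T): no — c is not related to itself.
So F validates K, K4, K45; KD45 would additionally require S to be serial. The strongest is K45.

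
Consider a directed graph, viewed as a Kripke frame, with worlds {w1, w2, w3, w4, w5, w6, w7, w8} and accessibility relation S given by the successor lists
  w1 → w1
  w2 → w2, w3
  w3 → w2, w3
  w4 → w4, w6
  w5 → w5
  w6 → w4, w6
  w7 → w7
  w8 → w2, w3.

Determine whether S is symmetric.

Symmetric: no — w8 S w2 but not w2 S w8.

No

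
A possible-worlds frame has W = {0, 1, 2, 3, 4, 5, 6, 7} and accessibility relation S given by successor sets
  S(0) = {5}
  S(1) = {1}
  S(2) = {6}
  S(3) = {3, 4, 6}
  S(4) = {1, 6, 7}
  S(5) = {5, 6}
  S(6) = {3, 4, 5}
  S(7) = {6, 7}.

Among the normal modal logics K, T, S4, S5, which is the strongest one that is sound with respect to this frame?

Reflexive (axiom T): no — 0 is not related to itself.
Transitive (axiom 4): no — 0 S 5 and 5 S 6, but not 0 S 6.
Euclidean (axiom 5): no — 4 S 1 and 4 S 6, but not 1 S 6.
So F validates K; T would additionally require S to be reflexive. The strongest is K.

K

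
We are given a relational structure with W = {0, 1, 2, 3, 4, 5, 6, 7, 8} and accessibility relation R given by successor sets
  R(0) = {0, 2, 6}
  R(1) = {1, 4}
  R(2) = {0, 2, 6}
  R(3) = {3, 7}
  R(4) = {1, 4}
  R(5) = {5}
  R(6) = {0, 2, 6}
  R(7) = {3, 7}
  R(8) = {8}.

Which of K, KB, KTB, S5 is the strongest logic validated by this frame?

Symmetric (axiom B): yes — every pair in R has its reverse in R.
Reflexive (axiom T): yes — every world is R-related to itself.
Euclidean (axiom 5): yes — any two successors of a common world are R-related.
So F validates K, KB, KTB, S5. The strongest is S5.

S5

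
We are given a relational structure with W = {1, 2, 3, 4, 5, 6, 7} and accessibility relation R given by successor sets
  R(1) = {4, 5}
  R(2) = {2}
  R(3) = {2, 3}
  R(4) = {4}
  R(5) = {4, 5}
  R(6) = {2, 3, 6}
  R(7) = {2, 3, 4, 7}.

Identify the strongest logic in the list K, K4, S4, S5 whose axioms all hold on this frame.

Transitive (axiom 4): yes — every two-step R-path is closed by a direct edge.
Reflexive (axiom T): no — 1 is not related to itself.
Euclidean (axiom 5): no — 1 R 4 and 1 R 5, but not 4 R 5.
So F validates K, K4; S4 would additionally require R to be reflexive. The strongest is K4.

K4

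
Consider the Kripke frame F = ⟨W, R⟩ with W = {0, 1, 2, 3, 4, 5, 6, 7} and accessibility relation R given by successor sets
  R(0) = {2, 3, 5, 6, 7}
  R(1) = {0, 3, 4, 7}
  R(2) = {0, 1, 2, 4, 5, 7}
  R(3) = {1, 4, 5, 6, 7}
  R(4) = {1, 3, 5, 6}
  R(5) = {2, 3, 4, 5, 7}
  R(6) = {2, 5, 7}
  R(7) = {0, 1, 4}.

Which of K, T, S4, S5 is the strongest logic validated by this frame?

Reflexive (axiom T): no — 0 is not related to itself.
Transitive (axiom 4): no — 0 R 2 and 2 R 1, but not 0 R 1.
Euclidean (axiom 5): no — 0 R 2 and 0 R 3, but not 2 R 3.
So F validates K; T would additionally require R to be reflexive. The strongest is K.

K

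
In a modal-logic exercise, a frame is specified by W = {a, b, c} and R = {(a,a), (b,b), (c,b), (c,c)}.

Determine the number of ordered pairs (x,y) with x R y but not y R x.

Enumerating: (c,b).

1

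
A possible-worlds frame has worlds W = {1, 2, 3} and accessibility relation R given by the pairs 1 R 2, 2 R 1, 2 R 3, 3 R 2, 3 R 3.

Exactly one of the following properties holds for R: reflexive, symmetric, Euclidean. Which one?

Reflexive: no — 1 is not related to itself.
Symmetric: yes — every pair in R has its reverse in R.
Euclidean: no — 2 R 1 and 2 R 3, but not 1 R 3.
Only symmetric holds.

symmetric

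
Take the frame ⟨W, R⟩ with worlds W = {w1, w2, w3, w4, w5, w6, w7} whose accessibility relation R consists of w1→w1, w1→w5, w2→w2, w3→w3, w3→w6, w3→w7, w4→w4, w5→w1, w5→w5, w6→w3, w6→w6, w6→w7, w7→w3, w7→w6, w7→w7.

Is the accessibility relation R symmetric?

Yes

Symmetric: yes — every pair in R has its reverse in R.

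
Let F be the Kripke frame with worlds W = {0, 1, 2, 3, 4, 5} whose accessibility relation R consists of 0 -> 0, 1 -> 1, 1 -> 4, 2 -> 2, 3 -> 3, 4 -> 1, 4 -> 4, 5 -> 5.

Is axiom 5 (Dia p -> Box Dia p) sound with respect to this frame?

Axiom 5 corresponds to the accessibility relation being Euclidean.
Euclidean: yes — any two successors of a common world are R-related.

Yes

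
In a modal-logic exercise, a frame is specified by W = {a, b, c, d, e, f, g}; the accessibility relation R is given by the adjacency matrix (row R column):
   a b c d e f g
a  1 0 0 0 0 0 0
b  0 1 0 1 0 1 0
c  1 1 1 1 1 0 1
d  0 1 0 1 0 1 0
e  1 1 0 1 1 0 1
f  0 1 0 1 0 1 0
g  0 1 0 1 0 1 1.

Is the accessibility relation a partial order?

Reflexive: yes — every world is R-related to itself.
Transitive: no — c R b and b R f, but not c R f.
Antisymmetric: no — b R d and d R b with b ≠ d.
So R is not a partial order.

No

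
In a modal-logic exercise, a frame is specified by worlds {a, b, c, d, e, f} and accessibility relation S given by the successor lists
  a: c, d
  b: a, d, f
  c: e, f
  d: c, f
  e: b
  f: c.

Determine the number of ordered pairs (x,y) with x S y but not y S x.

9

Enumerating: (a,c), (a,d), (b,a), (b,d), (b,f), (c,e), (d,c), (d,f), (e,b).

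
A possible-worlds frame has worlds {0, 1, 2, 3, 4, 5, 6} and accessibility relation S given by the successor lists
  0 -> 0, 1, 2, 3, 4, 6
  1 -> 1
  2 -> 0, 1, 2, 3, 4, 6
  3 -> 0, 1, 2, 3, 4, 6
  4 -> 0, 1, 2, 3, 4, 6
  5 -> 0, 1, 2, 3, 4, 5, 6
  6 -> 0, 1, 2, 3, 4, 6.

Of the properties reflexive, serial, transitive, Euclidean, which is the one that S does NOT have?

Euclidean

Reflexive: yes — every world is S-related to itself.
Serial: yes — every world has a successor (e.g. 0 S 0).
Transitive: yes — every two-step S-path is closed by a direct edge.
Euclidean: no — 0 S 1 and 0 S 2, but not 1 S 2.
Only Euclidean fails.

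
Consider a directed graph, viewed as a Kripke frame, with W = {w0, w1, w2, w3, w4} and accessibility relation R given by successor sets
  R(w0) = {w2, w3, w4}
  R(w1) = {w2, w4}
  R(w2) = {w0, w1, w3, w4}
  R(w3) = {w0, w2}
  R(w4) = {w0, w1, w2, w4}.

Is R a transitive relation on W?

Transitive: no — w0 R w2 and w2 R w1, but not w0 R w1.

No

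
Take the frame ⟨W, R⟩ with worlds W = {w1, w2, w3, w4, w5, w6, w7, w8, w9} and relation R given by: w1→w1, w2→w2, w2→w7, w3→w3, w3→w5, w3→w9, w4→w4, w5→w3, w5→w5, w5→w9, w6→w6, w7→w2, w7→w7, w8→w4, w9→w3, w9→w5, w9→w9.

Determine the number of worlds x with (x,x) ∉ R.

Enumerating: w8.

1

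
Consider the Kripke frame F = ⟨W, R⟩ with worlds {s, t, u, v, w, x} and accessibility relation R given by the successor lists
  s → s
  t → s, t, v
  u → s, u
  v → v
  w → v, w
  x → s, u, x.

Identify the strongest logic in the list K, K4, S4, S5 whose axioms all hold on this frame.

Transitive (axiom 4): yes — every two-step R-path is closed by a direct edge.
Reflexive (axiom T): yes — every world is R-related to itself.
Euclidean (axiom 5): no — t R s and t R v, but not s R v.
So F validates K, K4, S4; S5 would additionally require R to be Euclidean. The strongest is S4.

S4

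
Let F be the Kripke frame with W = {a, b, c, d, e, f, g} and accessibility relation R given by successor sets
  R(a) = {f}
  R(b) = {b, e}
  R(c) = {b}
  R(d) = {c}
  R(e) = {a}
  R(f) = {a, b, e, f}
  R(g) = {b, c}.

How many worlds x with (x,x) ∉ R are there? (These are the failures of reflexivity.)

5

Enumerating: a, c, d, e, g.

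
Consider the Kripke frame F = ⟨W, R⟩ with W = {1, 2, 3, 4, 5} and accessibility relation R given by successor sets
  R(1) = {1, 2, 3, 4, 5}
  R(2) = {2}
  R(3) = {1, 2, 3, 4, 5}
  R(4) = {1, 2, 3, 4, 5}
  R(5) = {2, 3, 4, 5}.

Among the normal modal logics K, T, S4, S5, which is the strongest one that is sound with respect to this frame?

Reflexive (axiom T): yes — every world is R-related to itself.
Transitive (axiom 4): no — 5 R 3 and 3 R 1, but not 5 R 1.
Euclidean (axiom 5): no — 1 R 2 and 1 R 3, but not 2 R 3.
So F validates K, T; S4 would additionally require R to be transitive. The strongest is T.

T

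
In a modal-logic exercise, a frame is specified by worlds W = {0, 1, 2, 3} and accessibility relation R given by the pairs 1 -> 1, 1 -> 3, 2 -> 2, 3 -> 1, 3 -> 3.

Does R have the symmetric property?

Symmetric: yes — every pair in R has its reverse in R.

Yes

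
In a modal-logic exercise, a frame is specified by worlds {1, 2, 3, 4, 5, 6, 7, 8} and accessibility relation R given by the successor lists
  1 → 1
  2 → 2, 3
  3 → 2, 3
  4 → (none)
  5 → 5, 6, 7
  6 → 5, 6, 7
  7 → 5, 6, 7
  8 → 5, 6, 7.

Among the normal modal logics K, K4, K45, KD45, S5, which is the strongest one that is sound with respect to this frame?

Transitive (axiom 4): yes — every two-step R-path is closed by a direct edge.
Euclidean (axiom 5): yes — any two successors of a common world are R-related.
Serial (axiom D): no — 4 has no R-successor.
Reflexive (axiom T): no — 4 is not related to itself.
So F validates K, K4, K45; KD45 would additionally require R to be serial. The strongest is K45.

K45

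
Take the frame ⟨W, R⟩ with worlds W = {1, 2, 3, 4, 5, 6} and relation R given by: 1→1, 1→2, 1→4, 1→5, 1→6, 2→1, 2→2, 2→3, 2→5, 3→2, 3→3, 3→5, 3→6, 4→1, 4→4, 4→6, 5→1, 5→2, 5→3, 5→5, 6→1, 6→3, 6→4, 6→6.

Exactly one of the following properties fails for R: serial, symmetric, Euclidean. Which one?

Serial: yes — every world has a successor (e.g. 1 R 1).
Symmetric: yes — every pair in R has its reverse in R.
Euclidean: no — 1 R 2 and 1 R 4, but not 2 R 4.
Only Euclidean fails.

Euclidean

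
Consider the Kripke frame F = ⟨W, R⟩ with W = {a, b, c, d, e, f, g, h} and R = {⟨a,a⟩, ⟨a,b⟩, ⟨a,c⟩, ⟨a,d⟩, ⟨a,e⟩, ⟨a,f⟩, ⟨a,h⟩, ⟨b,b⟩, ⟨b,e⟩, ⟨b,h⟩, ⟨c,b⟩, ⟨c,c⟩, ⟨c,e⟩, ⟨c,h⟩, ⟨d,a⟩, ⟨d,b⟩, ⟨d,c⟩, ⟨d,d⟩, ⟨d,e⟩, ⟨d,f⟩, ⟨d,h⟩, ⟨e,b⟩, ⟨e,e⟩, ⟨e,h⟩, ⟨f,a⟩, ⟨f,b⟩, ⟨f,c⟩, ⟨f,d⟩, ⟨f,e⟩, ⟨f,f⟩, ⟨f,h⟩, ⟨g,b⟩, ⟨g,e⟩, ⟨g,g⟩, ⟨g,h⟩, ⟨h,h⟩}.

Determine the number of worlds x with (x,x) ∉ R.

R is reflexive; there are no such worlds.

0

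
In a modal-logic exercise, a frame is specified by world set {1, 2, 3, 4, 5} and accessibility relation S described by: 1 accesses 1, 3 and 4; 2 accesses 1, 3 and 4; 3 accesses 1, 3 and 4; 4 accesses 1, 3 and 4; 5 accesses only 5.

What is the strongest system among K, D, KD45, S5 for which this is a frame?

KD45

Serial (axiom D): yes — every world has a successor (e.g. 1 S 1).
Euclidean (axiom 5): yes — any two successors of a common world are S-related.
Transitive (axiom 4): yes — every two-step S-path is closed by a direct edge.
Reflexive (axiom T): no — 2 is not related to itself.
So F validates K, D, KD45; S5 would additionally require S to be reflexive. The strongest is KD45.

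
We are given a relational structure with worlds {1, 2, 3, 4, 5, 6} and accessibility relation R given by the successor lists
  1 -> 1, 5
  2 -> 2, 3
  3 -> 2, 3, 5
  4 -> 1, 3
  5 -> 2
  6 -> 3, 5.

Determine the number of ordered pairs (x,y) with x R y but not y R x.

7

Enumerating: (1,5), (3,5), (4,1), (4,3), (5,2), (6,3), (6,5).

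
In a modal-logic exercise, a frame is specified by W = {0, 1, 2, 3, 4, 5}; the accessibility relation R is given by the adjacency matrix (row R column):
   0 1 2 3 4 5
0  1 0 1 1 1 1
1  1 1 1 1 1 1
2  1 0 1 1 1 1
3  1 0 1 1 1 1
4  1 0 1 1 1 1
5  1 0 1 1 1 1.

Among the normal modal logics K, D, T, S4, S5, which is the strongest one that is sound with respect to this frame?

Serial (axiom D): yes — every world has a successor (e.g. 0 R 0).
Reflexive (axiom T): yes — every world is R-related to itself.
Transitive (axiom 4): yes — every two-step R-path is closed by a direct edge.
Euclidean (axiom 5): no — 1 R 0 and 1 R 1, but not 0 R 1.
So F validates K, D, T, S4; S5 would additionally require R to be Euclidean. The strongest is S4.

S4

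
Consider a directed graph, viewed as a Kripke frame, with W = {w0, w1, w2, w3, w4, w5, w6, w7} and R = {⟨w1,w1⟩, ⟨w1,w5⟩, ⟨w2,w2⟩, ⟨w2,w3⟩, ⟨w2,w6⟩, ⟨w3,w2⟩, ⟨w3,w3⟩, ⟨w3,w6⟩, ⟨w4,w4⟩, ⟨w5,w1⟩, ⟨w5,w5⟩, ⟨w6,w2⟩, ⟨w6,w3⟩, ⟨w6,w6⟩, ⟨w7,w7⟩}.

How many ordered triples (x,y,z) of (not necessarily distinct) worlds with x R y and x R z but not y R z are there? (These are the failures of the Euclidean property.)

0

R is Euclidean; there are no such tuples.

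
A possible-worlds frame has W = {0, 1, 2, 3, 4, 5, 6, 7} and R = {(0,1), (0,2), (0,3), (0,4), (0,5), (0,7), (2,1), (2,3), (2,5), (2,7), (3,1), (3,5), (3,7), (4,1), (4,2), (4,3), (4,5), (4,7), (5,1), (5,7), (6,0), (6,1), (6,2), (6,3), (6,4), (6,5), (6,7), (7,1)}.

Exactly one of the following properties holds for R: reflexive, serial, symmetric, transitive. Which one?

transitive

Reflexive: no — 0 is not related to itself.
Serial: no — 1 has no R-successor.
Symmetric: no — 0 R 1 but not 1 R 0.
Transitive: yes — every two-step R-path is closed by a direct edge.
Only transitive holds.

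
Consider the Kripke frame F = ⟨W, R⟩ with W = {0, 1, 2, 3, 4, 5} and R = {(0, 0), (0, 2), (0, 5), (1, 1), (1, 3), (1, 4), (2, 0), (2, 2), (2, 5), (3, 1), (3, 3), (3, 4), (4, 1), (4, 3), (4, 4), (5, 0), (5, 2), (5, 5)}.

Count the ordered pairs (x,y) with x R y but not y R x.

R is symmetric; there are no such tuples.

0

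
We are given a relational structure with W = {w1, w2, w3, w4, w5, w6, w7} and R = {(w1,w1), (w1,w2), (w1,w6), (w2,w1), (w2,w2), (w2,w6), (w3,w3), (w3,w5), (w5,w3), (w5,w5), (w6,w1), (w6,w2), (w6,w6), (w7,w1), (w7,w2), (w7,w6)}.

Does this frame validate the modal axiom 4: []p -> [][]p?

By correspondence theory, 4 is valid on a frame iff R is transitive.
Transitive: yes — every two-step R-path is closed by a direct edge.

Yes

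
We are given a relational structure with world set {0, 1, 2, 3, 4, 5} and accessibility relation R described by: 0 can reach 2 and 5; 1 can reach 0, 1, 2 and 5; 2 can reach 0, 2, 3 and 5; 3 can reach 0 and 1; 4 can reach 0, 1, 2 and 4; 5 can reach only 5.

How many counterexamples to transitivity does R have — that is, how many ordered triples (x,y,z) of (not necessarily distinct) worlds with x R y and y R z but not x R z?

12

Enumerating: (0,2,0), (0,2,3), (1,2,3), (2,3,1), (3,0,2), (3,0,5), (3,1,2), (3,1,5), (4,0,5), (4,1,5), (4,2,3), (4,2,5).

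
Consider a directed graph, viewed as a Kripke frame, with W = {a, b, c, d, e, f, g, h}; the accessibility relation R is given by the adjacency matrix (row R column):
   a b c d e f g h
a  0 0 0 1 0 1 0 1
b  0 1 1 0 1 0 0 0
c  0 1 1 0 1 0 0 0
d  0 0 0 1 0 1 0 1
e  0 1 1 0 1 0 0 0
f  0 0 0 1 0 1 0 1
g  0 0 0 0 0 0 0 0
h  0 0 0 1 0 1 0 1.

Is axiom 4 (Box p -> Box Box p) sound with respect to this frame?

Axiom 4 corresponds to the accessibility relation being transitive.
Transitive: yes — every two-step R-path is closed by a direct edge.

Yes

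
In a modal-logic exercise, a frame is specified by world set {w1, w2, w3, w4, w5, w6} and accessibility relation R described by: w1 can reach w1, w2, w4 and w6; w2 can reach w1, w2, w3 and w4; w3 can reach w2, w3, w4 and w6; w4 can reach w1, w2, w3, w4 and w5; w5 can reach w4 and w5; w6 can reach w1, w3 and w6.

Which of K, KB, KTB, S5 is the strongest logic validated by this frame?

Symmetric (axiom B): yes — every pair in R has its reverse in R.
Reflexive (axiom T): yes — every world is R-related to itself.
Euclidean (axiom 5): no — w1 R w2 and w1 R w6, but not w2 R w6.
So F validates K, KB, KTB; S5 would additionally require R to be Euclidean. The strongest is KTB.

KTB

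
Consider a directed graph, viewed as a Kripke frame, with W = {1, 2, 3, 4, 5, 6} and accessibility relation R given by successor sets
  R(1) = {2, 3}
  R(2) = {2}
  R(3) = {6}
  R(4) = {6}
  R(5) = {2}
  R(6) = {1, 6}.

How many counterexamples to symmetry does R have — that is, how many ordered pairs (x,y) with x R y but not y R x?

6

Enumerating: (1,2), (1,3), (3,6), (4,6), (5,2), (6,1).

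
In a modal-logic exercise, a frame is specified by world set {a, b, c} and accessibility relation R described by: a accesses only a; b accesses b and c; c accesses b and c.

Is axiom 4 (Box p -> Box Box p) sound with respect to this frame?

Axiom 4 corresponds to the accessibility relation being transitive.
Transitive: yes — every two-step R-path is closed by a direct edge.

Yes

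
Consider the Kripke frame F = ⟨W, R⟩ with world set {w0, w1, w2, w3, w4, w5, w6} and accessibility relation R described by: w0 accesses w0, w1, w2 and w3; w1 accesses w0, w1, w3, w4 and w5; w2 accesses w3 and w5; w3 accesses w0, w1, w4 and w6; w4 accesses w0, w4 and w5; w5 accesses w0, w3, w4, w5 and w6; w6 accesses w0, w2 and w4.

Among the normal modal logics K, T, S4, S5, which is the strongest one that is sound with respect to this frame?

Reflexive (axiom T): no — w2 is not related to itself.
Transitive (axiom 4): no — w0 R w1 and w1 R w4, but not w0 R w4.
Euclidean (axiom 5): no — w0 R w1 and w0 R w2, but not w1 R w2.
So F validates K; T would additionally require R to be reflexive. The strongest is K.

K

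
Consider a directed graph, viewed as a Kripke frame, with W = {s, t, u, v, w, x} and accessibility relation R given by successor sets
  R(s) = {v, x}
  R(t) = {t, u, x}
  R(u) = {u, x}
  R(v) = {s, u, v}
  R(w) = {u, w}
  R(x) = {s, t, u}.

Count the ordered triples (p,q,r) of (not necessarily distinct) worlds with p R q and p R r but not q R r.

17

Enumerating: (s,v,x), (s,x,v), (s,x,x), (t,u,t), (t,x,x), (u,x,x), (v,s,s), (v,s,u), (v,u,s), (v,u,v), (w,u,w), (x,s,s), (x,s,t), (x,s,u), (x,t,s), (x,u,s), (x,u,t).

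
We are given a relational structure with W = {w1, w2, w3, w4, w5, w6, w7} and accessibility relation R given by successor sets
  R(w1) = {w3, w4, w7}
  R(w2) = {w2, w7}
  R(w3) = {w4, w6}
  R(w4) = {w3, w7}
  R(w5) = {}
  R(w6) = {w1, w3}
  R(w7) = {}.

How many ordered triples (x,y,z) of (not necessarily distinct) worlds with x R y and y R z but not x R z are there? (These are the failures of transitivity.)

Enumerating: (w1,w3,w6), (w3,w4,w3), (w3,w4,w7), (w3,w6,w1), (w3,w6,w3), (w4,w3,w4), (w4,w3,w6), (w6,w1,w4), (w6,w1,w7), (w6,w3,w4), (w6,w3,w6).

11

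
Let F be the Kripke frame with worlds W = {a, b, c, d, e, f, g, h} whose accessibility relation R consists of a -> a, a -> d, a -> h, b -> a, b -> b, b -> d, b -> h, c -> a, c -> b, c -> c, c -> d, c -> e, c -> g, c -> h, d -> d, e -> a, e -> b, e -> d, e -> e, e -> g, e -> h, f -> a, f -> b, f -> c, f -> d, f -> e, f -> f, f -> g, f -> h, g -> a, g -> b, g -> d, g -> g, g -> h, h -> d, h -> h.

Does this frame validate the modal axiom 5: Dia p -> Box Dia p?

No

Axiom 5 corresponds to the accessibility relation being Euclidean.
Euclidean: no — a R d and a R h, but not d R h.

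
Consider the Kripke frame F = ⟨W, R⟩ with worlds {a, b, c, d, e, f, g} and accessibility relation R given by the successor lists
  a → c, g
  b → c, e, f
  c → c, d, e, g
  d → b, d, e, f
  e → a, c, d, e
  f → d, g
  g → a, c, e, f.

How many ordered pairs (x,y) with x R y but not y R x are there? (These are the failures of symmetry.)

Enumerating: (a,c), (b,c), (b,e), (b,f), (c,d), (d,b), (e,a), (g,e).

8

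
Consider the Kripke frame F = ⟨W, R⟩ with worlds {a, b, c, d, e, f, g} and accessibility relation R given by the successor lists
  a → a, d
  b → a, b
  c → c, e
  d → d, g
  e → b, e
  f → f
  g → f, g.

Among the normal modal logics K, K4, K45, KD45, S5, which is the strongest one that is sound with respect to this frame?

Transitive (axiom 4): no — a R d and d R g, but not a R g.
Euclidean (axiom 5): no — a R d and a R a, but not d R a.
Serial (axiom D): yes — every world has a successor (e.g. a R a).
Reflexive (axiom T): yes — every world is R-related to itself.
So F validates K; K4 would additionally require R to be transitive. The strongest is K.

K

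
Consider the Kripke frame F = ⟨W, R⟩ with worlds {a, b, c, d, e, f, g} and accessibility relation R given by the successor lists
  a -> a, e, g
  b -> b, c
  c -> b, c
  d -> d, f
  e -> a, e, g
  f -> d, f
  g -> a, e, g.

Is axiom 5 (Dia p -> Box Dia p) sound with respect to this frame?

Yes

Axiom 5 corresponds to the accessibility relation being Euclidean.
Euclidean: yes — any two successors of a common world are R-related.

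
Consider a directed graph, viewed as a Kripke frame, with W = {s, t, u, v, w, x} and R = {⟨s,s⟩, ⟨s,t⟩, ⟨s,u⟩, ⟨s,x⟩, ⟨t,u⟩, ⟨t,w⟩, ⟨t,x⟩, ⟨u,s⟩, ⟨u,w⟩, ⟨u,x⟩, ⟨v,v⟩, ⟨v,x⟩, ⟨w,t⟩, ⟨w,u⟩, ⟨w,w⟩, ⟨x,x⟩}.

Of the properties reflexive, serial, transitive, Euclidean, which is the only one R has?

serial

Reflexive: no — t is not related to itself.
Serial: yes — every world has a successor (e.g. s R s).
Transitive: no — s R t and t R w, but not s R w.
Euclidean: no — s R u and s R t, but not u R t.
Only serial holds.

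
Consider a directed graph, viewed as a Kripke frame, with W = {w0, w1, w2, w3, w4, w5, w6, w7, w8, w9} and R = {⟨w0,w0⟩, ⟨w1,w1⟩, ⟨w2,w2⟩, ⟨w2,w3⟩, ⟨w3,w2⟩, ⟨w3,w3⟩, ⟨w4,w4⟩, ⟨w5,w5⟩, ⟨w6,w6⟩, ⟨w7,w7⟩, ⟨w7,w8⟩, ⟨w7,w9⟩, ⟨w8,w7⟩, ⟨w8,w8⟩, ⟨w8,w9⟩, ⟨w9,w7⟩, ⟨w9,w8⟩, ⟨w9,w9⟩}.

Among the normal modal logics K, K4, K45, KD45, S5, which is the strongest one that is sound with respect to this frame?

Transitive (axiom 4): yes — every two-step R-path is closed by a direct edge.
Euclidean (axiom 5): yes — any two successors of a common world are R-related.
Serial (axiom D): yes — every world has a successor (e.g. w0 R w0).
Reflexive (axiom T): yes — every world is R-related to itself.
So F validates K, K4, K45, KD45, S5. The strongest is S5.

S5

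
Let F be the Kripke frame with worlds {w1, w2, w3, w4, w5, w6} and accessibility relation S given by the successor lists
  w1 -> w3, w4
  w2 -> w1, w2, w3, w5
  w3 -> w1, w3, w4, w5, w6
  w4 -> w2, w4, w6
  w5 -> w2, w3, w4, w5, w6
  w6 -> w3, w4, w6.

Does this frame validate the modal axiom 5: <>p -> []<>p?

No

Axiom 5 corresponds to the accessibility relation being Euclidean.
Euclidean: no — w1 S w4 and w1 S w3, but not w4 S w3.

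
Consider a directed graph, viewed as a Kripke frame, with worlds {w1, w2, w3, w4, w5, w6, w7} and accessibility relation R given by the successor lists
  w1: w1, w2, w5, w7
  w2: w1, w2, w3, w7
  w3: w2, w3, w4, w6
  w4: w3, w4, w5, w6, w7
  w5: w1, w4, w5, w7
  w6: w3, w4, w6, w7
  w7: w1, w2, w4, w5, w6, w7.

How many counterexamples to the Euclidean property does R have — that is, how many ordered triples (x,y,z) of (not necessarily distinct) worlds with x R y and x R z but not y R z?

32

Enumerating: (w1,w2,w5), (w1,w5,w2), (w2,w1,w3), (w2,w3,w1), (w2,w3,w7), (w2,w7,w3), (w3,w2,w4), (w3,w2,w6), (w3,w4,w2), (w3,w6,w2), (w4,w3,w5), (w4,w3,w7), … and 20 more.
Total: 32.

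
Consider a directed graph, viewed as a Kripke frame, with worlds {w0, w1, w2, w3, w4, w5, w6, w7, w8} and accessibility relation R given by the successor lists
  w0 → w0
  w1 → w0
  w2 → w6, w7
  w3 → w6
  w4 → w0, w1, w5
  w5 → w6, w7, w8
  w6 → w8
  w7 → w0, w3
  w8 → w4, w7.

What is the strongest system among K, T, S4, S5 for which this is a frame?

Reflexive (axiom T): no — w1 is not related to itself.
Transitive (axiom 4): no — w2 R w6 and w6 R w8, but not w2 R w8.
Euclidean (axiom 5): no — w2 R w6 and w2 R w7, but not w6 R w7.
So F validates K; T would additionally require R to be reflexive. The strongest is K.

K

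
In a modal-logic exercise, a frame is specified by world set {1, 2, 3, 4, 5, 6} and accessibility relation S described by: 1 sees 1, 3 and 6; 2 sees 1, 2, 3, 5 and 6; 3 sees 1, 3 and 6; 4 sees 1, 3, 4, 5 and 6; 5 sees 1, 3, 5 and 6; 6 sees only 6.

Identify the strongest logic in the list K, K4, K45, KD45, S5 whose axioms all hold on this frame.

K4

Transitive (axiom 4): yes — every two-step S-path is closed by a direct edge.
Euclidean (axiom 5): no — 1 S 6 and 1 S 3, but not 6 S 3.
Serial (axiom D): yes — every world has a successor (e.g. 1 S 1).
Reflexive (axiom T): yes — every world is S-related to itself.
So F validates K, K4; K45 would additionally require S to be Euclidean. The strongest is K4.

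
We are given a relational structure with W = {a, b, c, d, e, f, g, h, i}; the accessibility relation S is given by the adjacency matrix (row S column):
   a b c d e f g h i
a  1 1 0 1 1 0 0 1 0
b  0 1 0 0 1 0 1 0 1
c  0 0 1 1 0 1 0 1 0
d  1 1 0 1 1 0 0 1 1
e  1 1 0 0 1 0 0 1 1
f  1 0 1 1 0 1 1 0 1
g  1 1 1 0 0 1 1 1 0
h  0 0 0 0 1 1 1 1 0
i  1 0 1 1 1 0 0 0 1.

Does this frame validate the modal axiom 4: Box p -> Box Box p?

By correspondence theory, 4 is valid on a frame iff S is transitive.
Transitive: no — a S b and b S g, but not a S g.

No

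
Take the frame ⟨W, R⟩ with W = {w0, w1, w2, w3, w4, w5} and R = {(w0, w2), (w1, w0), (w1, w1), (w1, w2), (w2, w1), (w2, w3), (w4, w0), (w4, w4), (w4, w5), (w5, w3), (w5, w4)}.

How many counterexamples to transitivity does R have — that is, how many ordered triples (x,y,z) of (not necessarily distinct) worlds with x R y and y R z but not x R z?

Enumerating: (w0,w2,w1), (w0,w2,w3), (w1,w2,w3), (w2,w1,w0), (w2,w1,w2), (w4,w0,w2), (w4,w5,w3), (w5,w4,w0), (w5,w4,w5).

9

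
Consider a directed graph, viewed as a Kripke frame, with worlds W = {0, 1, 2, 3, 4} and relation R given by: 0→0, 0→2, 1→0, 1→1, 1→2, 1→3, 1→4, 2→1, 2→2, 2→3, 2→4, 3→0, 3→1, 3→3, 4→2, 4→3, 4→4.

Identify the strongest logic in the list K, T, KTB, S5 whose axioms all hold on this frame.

T

Reflexive (axiom T): yes — every world is R-related to itself.
Symmetric (axiom B): no — 0 R 2 but not 2 R 0.
Euclidean (axiom 5): no — 1 R 0 and 1 R 3, but not 0 R 3.
So F validates K, T; KTB would additionally require R to be symmetric. The strongest is T.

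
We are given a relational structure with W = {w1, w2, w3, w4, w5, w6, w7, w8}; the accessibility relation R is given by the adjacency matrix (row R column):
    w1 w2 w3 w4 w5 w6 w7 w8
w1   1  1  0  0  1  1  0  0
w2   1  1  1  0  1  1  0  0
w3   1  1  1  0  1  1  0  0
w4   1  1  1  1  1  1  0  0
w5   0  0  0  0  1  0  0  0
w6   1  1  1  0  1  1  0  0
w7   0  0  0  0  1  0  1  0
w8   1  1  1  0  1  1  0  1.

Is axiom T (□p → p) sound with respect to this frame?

Yes

By correspondence theory, T is valid on a frame iff R is reflexive.
Reflexive: yes — every world is R-related to itself.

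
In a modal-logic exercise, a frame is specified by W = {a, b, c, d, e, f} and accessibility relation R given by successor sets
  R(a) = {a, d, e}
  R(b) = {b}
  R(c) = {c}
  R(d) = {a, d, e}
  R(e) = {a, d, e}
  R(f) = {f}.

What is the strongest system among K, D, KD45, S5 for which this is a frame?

Serial (axiom D): yes — every world has a successor (e.g. a R a).
Euclidean (axiom 5): yes — any two successors of a common world are R-related.
Transitive (axiom 4): yes — every two-step R-path is closed by a direct edge.
Reflexive (axiom T): yes — every world is R-related to itself.
So F validates K, D, KD45, S5. The strongest is S5.

S5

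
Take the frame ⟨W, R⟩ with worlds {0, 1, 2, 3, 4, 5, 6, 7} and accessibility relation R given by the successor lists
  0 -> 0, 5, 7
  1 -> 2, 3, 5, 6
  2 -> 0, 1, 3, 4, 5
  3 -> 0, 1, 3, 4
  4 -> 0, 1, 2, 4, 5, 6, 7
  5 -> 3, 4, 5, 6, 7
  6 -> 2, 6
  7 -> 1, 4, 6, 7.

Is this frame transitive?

No

Transitive: no — 0 R 5 and 5 R 3, but not 0 R 3.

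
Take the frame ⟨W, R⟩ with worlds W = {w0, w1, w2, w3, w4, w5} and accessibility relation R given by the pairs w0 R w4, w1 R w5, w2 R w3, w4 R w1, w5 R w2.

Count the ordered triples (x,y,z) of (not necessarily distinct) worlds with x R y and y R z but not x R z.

4

Enumerating: (w0,w4,w1), (w1,w5,w2), (w4,w1,w5), (w5,w2,w3).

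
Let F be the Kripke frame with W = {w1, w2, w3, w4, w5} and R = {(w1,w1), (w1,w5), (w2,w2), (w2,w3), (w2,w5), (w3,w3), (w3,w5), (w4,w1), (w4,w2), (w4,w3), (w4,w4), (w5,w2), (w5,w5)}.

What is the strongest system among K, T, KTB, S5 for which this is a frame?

T

Reflexive (axiom T): yes — every world is R-related to itself.
Symmetric (axiom B): no — w1 R w5 but not w5 R w1.
Euclidean (axiom 5): no — w2 R w5 and w2 R w3, but not w5 R w3.
So F validates K, T; KTB would additionally require R to be symmetric. The strongest is T.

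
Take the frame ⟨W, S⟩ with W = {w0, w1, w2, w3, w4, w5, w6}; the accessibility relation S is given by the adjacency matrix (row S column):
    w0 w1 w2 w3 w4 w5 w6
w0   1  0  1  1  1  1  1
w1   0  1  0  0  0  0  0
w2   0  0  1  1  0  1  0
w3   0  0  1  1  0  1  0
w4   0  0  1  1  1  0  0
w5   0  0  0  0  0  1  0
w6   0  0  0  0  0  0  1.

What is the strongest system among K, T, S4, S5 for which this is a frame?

T

Reflexive (axiom T): yes — every world is S-related to itself.
Transitive (axiom 4): no — w4 S w2 and w2 S w5, but not w4 S w5.
Euclidean (axiom 5): no — w0 S w2 and w0 S w4, but not w2 S w4.
So F validates K, T; S4 would additionally require S to be transitive. The strongest is T.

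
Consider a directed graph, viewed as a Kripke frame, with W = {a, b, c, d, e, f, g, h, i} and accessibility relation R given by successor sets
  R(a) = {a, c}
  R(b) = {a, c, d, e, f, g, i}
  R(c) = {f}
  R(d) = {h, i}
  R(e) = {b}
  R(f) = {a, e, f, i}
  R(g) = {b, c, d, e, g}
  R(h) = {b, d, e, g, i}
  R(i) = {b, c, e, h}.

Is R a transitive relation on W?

No

Transitive: no — a R c and c R f, but not a R f.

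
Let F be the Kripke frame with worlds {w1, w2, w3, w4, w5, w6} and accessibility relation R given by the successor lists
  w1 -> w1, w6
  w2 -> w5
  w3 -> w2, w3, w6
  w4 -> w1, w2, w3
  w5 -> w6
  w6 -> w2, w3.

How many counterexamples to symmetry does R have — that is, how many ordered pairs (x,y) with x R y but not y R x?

Enumerating: (w1,w6), (w2,w5), (w3,w2), (w4,w1), (w4,w2), (w4,w3), (w5,w6), (w6,w2).

8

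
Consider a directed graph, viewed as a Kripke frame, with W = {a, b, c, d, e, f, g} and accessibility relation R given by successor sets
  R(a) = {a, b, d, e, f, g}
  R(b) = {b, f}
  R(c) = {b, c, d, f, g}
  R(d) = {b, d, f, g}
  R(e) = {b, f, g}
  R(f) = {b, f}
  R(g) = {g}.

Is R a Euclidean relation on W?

Euclidean: no — a R b and a R d, but not b R d.

No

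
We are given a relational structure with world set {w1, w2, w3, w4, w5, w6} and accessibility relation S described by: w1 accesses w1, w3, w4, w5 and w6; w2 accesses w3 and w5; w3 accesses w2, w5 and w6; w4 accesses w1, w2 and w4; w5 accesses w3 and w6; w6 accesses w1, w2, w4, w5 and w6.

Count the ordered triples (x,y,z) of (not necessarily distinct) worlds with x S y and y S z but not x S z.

Enumerating: (w1,w3,w2), (w1,w4,w2), (w1,w6,w2), (w2,w3,w2), (w2,w3,w6), (w2,w5,w6), (w3,w2,w3), (w3,w5,w3), (w3,w6,w1), (w3,w6,w4), (w4,w1,w3), (w4,w1,w5), … and 12 more.
Total: 24.

24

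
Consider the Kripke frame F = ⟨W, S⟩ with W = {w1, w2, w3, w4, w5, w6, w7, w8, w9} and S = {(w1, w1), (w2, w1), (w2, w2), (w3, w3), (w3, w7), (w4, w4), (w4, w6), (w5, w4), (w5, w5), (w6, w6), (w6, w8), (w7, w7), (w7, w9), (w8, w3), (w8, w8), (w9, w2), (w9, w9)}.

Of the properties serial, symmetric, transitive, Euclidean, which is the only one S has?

Serial: yes — every world has a successor (e.g. w1 S w1).
Symmetric: no — w2 S w1 but not w1 S w2.
Transitive: no — w3 S w7 and w7 S w9, but not w3 S w9.
Euclidean: no — w2 S w1 and w2 S w2, but not w1 S w2.
Only serial holds.

serial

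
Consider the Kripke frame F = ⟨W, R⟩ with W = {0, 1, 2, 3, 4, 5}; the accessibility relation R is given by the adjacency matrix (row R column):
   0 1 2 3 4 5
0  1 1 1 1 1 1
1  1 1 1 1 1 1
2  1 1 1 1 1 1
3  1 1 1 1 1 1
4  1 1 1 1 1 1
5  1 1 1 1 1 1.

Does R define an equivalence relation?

Reflexive: yes — every world is R-related to itself.
Symmetric: yes — every pair in R has its reverse in R.
Transitive: yes — every two-step R-path is closed by a direct edge.
So R is an equivalence relation.

Yes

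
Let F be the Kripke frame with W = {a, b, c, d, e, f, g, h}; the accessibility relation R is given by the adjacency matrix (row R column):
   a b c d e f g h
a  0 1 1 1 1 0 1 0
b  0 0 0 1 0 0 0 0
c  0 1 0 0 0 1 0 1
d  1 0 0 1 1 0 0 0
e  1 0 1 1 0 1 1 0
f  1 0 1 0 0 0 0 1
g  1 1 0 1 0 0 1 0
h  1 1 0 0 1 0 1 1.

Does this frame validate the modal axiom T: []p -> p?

By correspondence theory, T is valid on a frame iff R is reflexive.
Reflexive: no — a is not related to itself.

No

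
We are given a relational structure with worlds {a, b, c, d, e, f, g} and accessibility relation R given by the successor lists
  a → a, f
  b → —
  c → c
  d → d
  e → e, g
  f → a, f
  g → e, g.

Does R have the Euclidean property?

Euclidean: yes — any two successors of a common world are R-related.

Yes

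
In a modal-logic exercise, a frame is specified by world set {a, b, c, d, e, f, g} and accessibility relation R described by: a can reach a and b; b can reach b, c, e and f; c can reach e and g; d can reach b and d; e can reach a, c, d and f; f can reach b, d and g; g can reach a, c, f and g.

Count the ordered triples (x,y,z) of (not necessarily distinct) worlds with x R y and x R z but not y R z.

Enumerating: (a,b,a), (b,c,b), (b,c,c), (b,c,f), (b,e,b), (b,e,e), (b,f,c), (b,f,e), (b,f,f), (c,e,e), (c,e,g), (c,g,e), … and 28 more.
Total: 40.

40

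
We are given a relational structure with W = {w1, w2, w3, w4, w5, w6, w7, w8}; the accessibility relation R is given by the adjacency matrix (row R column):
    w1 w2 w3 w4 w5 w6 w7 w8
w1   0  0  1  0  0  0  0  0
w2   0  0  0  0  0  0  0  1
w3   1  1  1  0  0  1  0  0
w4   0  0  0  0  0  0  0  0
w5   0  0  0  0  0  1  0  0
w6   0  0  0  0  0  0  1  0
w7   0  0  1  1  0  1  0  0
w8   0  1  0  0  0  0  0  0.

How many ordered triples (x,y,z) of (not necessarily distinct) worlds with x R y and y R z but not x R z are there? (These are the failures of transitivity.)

Enumerating: (w1,w3,w1), (w1,w3,w2), (w1,w3,w6), (w2,w8,w2), (w3,w2,w8), (w3,w6,w7), (w5,w6,w7), (w6,w7,w3), (w6,w7,w4), (w6,w7,w6), (w7,w3,w1), (w7,w3,w2), (w7,w6,w7), (w8,w2,w8).

14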